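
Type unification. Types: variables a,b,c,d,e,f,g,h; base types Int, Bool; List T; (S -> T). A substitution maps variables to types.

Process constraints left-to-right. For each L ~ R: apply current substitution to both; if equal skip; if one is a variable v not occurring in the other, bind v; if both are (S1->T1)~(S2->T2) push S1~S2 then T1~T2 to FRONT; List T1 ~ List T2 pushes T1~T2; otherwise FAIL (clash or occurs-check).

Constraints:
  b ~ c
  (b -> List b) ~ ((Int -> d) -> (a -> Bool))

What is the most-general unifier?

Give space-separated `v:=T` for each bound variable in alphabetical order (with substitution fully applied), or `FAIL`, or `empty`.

step 1: unify b ~ c  [subst: {-} | 1 pending]
  bind b := c
step 2: unify (c -> List c) ~ ((Int -> d) -> (a -> Bool))  [subst: {b:=c} | 0 pending]
  -> decompose arrow: push c~(Int -> d), List c~(a -> Bool)
step 3: unify c ~ (Int -> d)  [subst: {b:=c} | 1 pending]
  bind c := (Int -> d)
step 4: unify List (Int -> d) ~ (a -> Bool)  [subst: {b:=c, c:=(Int -> d)} | 0 pending]
  clash: List (Int -> d) vs (a -> Bool)

Answer: FAIL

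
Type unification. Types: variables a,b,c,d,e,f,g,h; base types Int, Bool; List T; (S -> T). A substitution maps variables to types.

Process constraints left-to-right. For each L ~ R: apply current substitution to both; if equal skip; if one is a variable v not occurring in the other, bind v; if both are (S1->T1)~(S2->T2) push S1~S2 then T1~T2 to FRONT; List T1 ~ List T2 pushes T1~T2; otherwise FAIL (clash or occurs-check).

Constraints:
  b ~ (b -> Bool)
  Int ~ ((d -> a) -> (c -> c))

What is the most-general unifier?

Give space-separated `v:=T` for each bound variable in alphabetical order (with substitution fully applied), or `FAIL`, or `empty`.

step 1: unify b ~ (b -> Bool)  [subst: {-} | 1 pending]
  occurs-check fail: b in (b -> Bool)

Answer: FAIL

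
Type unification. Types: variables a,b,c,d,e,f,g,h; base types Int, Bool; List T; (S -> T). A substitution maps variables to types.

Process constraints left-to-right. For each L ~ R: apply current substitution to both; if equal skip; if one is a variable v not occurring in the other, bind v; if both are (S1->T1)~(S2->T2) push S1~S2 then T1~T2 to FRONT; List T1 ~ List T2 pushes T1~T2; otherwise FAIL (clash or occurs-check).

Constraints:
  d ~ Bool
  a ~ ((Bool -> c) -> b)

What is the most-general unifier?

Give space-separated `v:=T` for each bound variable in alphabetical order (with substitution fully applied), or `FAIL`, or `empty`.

Answer: a:=((Bool -> c) -> b) d:=Bool

Derivation:
step 1: unify d ~ Bool  [subst: {-} | 1 pending]
  bind d := Bool
step 2: unify a ~ ((Bool -> c) -> b)  [subst: {d:=Bool} | 0 pending]
  bind a := ((Bool -> c) -> b)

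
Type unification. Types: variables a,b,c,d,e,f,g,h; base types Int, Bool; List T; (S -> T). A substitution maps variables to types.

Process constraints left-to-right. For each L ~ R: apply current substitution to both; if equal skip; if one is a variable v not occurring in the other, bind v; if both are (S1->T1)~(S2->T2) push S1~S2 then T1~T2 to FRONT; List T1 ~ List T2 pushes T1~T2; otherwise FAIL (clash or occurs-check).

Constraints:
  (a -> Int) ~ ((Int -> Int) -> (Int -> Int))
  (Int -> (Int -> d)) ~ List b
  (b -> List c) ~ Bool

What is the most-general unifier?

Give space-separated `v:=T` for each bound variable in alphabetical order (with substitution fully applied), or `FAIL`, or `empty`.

step 1: unify (a -> Int) ~ ((Int -> Int) -> (Int -> Int))  [subst: {-} | 2 pending]
  -> decompose arrow: push a~(Int -> Int), Int~(Int -> Int)
step 2: unify a ~ (Int -> Int)  [subst: {-} | 3 pending]
  bind a := (Int -> Int)
step 3: unify Int ~ (Int -> Int)  [subst: {a:=(Int -> Int)} | 2 pending]
  clash: Int vs (Int -> Int)

Answer: FAIL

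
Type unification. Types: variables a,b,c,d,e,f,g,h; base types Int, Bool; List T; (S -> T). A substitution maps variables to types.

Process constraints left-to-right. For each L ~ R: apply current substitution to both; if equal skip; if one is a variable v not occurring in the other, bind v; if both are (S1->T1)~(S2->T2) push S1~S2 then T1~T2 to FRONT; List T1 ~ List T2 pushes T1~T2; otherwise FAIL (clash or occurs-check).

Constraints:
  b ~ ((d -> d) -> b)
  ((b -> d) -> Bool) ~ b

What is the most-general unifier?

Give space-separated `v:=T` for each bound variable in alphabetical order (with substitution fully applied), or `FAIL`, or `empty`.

step 1: unify b ~ ((d -> d) -> b)  [subst: {-} | 1 pending]
  occurs-check fail: b in ((d -> d) -> b)

Answer: FAIL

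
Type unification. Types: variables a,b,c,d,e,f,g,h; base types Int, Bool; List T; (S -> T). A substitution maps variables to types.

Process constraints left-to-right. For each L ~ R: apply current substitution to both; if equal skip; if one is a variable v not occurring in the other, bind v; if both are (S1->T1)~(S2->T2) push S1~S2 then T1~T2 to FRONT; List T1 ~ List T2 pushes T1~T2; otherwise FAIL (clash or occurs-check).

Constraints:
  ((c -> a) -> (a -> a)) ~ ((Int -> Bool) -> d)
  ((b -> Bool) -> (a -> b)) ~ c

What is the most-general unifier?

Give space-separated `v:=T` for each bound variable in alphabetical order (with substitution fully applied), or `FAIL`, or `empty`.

step 1: unify ((c -> a) -> (a -> a)) ~ ((Int -> Bool) -> d)  [subst: {-} | 1 pending]
  -> decompose arrow: push (c -> a)~(Int -> Bool), (a -> a)~d
step 2: unify (c -> a) ~ (Int -> Bool)  [subst: {-} | 2 pending]
  -> decompose arrow: push c~Int, a~Bool
step 3: unify c ~ Int  [subst: {-} | 3 pending]
  bind c := Int
step 4: unify a ~ Bool  [subst: {c:=Int} | 2 pending]
  bind a := Bool
step 5: unify (Bool -> Bool) ~ d  [subst: {c:=Int, a:=Bool} | 1 pending]
  bind d := (Bool -> Bool)
step 6: unify ((b -> Bool) -> (Bool -> b)) ~ Int  [subst: {c:=Int, a:=Bool, d:=(Bool -> Bool)} | 0 pending]
  clash: ((b -> Bool) -> (Bool -> b)) vs Int

Answer: FAIL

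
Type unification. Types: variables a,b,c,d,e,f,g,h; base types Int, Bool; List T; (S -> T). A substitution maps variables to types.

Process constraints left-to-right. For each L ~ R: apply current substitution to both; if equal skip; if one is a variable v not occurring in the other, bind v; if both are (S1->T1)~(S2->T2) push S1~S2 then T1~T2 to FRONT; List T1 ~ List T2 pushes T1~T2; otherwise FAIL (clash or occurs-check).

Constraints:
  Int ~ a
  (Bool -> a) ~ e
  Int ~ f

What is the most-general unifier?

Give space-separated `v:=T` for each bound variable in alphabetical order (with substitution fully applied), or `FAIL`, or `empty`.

step 1: unify Int ~ a  [subst: {-} | 2 pending]
  bind a := Int
step 2: unify (Bool -> Int) ~ e  [subst: {a:=Int} | 1 pending]
  bind e := (Bool -> Int)
step 3: unify Int ~ f  [subst: {a:=Int, e:=(Bool -> Int)} | 0 pending]
  bind f := Int

Answer: a:=Int e:=(Bool -> Int) f:=Int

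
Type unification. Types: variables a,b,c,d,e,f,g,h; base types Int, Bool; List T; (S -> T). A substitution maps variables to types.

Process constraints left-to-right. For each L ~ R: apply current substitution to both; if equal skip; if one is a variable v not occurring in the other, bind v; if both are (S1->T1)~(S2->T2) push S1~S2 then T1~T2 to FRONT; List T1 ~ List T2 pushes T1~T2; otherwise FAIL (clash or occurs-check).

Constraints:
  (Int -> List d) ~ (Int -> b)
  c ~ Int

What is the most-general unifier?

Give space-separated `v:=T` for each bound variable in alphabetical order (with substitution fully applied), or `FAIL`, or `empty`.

Answer: b:=List d c:=Int

Derivation:
step 1: unify (Int -> List d) ~ (Int -> b)  [subst: {-} | 1 pending]
  -> decompose arrow: push Int~Int, List d~b
step 2: unify Int ~ Int  [subst: {-} | 2 pending]
  -> identical, skip
step 3: unify List d ~ b  [subst: {-} | 1 pending]
  bind b := List d
step 4: unify c ~ Int  [subst: {b:=List d} | 0 pending]
  bind c := Int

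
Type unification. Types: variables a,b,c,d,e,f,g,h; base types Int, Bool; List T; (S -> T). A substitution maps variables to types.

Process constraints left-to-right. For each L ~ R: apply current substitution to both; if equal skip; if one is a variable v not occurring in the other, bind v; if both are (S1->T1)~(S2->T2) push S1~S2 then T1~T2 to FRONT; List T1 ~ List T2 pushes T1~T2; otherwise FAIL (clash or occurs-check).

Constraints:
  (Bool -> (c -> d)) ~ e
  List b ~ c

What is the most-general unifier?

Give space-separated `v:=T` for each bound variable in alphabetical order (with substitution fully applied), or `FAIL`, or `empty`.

step 1: unify (Bool -> (c -> d)) ~ e  [subst: {-} | 1 pending]
  bind e := (Bool -> (c -> d))
step 2: unify List b ~ c  [subst: {e:=(Bool -> (c -> d))} | 0 pending]
  bind c := List b

Answer: c:=List b e:=(Bool -> (List b -> d))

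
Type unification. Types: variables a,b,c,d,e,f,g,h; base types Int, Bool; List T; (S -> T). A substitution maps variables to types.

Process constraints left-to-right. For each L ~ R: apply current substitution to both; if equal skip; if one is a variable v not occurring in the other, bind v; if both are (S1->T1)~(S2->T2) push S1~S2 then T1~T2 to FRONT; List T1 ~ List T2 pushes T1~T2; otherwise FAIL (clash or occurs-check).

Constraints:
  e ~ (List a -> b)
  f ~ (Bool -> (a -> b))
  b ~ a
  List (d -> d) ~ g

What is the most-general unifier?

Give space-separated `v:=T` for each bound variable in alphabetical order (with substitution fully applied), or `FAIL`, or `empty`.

step 1: unify e ~ (List a -> b)  [subst: {-} | 3 pending]
  bind e := (List a -> b)
step 2: unify f ~ (Bool -> (a -> b))  [subst: {e:=(List a -> b)} | 2 pending]
  bind f := (Bool -> (a -> b))
step 3: unify b ~ a  [subst: {e:=(List a -> b), f:=(Bool -> (a -> b))} | 1 pending]
  bind b := a
step 4: unify List (d -> d) ~ g  [subst: {e:=(List a -> b), f:=(Bool -> (a -> b)), b:=a} | 0 pending]
  bind g := List (d -> d)

Answer: b:=a e:=(List a -> a) f:=(Bool -> (a -> a)) g:=List (d -> d)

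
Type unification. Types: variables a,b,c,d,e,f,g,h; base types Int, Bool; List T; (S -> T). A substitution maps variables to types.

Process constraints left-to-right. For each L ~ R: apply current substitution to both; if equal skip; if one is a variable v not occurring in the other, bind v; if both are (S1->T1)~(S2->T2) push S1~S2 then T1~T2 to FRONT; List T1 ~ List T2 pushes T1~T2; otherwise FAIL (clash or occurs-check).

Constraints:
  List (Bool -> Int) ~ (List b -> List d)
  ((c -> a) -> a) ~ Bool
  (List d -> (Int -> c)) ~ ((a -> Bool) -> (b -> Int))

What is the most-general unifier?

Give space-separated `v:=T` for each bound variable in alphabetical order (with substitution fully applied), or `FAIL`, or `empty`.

step 1: unify List (Bool -> Int) ~ (List b -> List d)  [subst: {-} | 2 pending]
  clash: List (Bool -> Int) vs (List b -> List d)

Answer: FAIL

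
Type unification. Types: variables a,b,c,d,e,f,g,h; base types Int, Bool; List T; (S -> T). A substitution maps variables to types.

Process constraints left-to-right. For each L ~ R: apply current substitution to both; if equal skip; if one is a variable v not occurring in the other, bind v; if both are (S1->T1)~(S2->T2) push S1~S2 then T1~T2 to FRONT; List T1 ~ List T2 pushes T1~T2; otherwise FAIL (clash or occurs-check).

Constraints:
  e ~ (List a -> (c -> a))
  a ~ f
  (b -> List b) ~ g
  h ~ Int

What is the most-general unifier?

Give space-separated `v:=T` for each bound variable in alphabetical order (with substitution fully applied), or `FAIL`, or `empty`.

step 1: unify e ~ (List a -> (c -> a))  [subst: {-} | 3 pending]
  bind e := (List a -> (c -> a))
step 2: unify a ~ f  [subst: {e:=(List a -> (c -> a))} | 2 pending]
  bind a := f
step 3: unify (b -> List b) ~ g  [subst: {e:=(List a -> (c -> a)), a:=f} | 1 pending]
  bind g := (b -> List b)
step 4: unify h ~ Int  [subst: {e:=(List a -> (c -> a)), a:=f, g:=(b -> List b)} | 0 pending]
  bind h := Int

Answer: a:=f e:=(List f -> (c -> f)) g:=(b -> List b) h:=Int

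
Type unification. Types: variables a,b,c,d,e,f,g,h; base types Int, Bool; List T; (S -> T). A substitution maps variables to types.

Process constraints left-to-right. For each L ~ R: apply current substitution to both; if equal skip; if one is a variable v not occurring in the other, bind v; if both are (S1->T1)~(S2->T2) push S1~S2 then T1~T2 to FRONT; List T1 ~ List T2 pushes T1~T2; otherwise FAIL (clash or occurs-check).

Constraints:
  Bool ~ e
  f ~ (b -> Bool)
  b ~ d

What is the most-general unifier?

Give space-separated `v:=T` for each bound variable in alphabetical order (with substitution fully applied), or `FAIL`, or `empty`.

step 1: unify Bool ~ e  [subst: {-} | 2 pending]
  bind e := Bool
step 2: unify f ~ (b -> Bool)  [subst: {e:=Bool} | 1 pending]
  bind f := (b -> Bool)
step 3: unify b ~ d  [subst: {e:=Bool, f:=(b -> Bool)} | 0 pending]
  bind b := d

Answer: b:=d e:=Bool f:=(d -> Bool)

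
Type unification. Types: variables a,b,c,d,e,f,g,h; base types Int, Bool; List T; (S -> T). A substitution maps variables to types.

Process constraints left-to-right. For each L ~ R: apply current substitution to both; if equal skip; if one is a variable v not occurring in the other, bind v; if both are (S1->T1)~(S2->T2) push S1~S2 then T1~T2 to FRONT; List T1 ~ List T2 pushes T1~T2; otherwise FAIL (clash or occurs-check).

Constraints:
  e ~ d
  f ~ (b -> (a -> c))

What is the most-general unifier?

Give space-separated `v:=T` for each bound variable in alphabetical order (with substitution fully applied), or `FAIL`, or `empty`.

step 1: unify e ~ d  [subst: {-} | 1 pending]
  bind e := d
step 2: unify f ~ (b -> (a -> c))  [subst: {e:=d} | 0 pending]
  bind f := (b -> (a -> c))

Answer: e:=d f:=(b -> (a -> c))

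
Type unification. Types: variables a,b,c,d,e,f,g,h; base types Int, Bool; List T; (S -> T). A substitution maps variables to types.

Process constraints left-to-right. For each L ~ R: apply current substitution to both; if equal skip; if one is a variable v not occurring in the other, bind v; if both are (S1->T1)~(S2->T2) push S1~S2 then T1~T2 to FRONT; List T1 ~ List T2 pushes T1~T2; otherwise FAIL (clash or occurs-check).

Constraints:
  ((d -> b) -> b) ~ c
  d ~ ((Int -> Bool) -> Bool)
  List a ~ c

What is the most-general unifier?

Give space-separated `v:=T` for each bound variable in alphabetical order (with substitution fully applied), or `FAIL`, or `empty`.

Answer: FAIL

Derivation:
step 1: unify ((d -> b) -> b) ~ c  [subst: {-} | 2 pending]
  bind c := ((d -> b) -> b)
step 2: unify d ~ ((Int -> Bool) -> Bool)  [subst: {c:=((d -> b) -> b)} | 1 pending]
  bind d := ((Int -> Bool) -> Bool)
step 3: unify List a ~ ((((Int -> Bool) -> Bool) -> b) -> b)  [subst: {c:=((d -> b) -> b), d:=((Int -> Bool) -> Bool)} | 0 pending]
  clash: List a vs ((((Int -> Bool) -> Bool) -> b) -> b)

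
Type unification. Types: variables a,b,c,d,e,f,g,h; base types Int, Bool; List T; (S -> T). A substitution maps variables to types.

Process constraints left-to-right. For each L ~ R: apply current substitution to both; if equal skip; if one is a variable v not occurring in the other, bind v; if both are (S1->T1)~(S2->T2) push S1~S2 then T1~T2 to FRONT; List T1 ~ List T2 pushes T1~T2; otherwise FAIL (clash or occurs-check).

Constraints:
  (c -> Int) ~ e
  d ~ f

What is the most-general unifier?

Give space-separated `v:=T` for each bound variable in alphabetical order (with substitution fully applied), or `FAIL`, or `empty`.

step 1: unify (c -> Int) ~ e  [subst: {-} | 1 pending]
  bind e := (c -> Int)
step 2: unify d ~ f  [subst: {e:=(c -> Int)} | 0 pending]
  bind d := f

Answer: d:=f e:=(c -> Int)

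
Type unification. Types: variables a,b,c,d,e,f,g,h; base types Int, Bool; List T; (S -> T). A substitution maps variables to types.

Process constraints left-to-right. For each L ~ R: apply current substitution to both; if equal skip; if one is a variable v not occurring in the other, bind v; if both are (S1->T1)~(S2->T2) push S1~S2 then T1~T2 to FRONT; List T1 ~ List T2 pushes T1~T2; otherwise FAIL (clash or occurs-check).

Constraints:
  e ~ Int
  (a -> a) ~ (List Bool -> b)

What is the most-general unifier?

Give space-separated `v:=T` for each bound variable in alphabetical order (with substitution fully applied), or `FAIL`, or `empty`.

Answer: a:=List Bool b:=List Bool e:=Int

Derivation:
step 1: unify e ~ Int  [subst: {-} | 1 pending]
  bind e := Int
step 2: unify (a -> a) ~ (List Bool -> b)  [subst: {e:=Int} | 0 pending]
  -> decompose arrow: push a~List Bool, a~b
step 3: unify a ~ List Bool  [subst: {e:=Int} | 1 pending]
  bind a := List Bool
step 4: unify List Bool ~ b  [subst: {e:=Int, a:=List Bool} | 0 pending]
  bind b := List Bool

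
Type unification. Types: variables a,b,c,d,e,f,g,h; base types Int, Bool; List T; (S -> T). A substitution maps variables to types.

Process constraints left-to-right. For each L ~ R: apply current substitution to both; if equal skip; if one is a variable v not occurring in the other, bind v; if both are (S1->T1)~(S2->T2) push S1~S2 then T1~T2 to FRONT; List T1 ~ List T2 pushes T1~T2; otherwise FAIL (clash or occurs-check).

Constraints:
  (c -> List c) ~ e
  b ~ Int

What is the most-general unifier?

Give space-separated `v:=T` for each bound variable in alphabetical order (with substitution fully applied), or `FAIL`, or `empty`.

step 1: unify (c -> List c) ~ e  [subst: {-} | 1 pending]
  bind e := (c -> List c)
step 2: unify b ~ Int  [subst: {e:=(c -> List c)} | 0 pending]
  bind b := Int

Answer: b:=Int e:=(c -> List c)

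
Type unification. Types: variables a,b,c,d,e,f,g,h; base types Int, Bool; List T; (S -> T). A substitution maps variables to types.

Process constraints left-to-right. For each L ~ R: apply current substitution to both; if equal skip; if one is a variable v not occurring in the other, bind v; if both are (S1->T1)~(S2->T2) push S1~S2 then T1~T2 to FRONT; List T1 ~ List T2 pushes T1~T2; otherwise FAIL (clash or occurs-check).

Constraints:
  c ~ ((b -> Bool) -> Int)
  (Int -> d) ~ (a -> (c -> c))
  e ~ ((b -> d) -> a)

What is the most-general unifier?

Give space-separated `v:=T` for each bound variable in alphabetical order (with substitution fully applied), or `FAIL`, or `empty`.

step 1: unify c ~ ((b -> Bool) -> Int)  [subst: {-} | 2 pending]
  bind c := ((b -> Bool) -> Int)
step 2: unify (Int -> d) ~ (a -> (((b -> Bool) -> Int) -> ((b -> Bool) -> Int)))  [subst: {c:=((b -> Bool) -> Int)} | 1 pending]
  -> decompose arrow: push Int~a, d~(((b -> Bool) -> Int) -> ((b -> Bool) -> Int))
step 3: unify Int ~ a  [subst: {c:=((b -> Bool) -> Int)} | 2 pending]
  bind a := Int
step 4: unify d ~ (((b -> Bool) -> Int) -> ((b -> Bool) -> Int))  [subst: {c:=((b -> Bool) -> Int), a:=Int} | 1 pending]
  bind d := (((b -> Bool) -> Int) -> ((b -> Bool) -> Int))
step 5: unify e ~ ((b -> (((b -> Bool) -> Int) -> ((b -> Bool) -> Int))) -> Int)  [subst: {c:=((b -> Bool) -> Int), a:=Int, d:=(((b -> Bool) -> Int) -> ((b -> Bool) -> Int))} | 0 pending]
  bind e := ((b -> (((b -> Bool) -> Int) -> ((b -> Bool) -> Int))) -> Int)

Answer: a:=Int c:=((b -> Bool) -> Int) d:=(((b -> Bool) -> Int) -> ((b -> Bool) -> Int)) e:=((b -> (((b -> Bool) -> Int) -> ((b -> Bool) -> Int))) -> Int)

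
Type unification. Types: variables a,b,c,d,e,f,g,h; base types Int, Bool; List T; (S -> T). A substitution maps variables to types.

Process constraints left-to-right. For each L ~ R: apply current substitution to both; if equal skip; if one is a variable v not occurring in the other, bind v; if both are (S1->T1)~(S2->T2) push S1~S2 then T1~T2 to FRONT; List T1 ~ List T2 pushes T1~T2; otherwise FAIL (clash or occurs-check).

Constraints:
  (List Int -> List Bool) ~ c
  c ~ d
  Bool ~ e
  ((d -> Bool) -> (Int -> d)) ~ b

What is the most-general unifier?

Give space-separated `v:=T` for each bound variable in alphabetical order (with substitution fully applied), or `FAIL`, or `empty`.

step 1: unify (List Int -> List Bool) ~ c  [subst: {-} | 3 pending]
  bind c := (List Int -> List Bool)
step 2: unify (List Int -> List Bool) ~ d  [subst: {c:=(List Int -> List Bool)} | 2 pending]
  bind d := (List Int -> List Bool)
step 3: unify Bool ~ e  [subst: {c:=(List Int -> List Bool), d:=(List Int -> List Bool)} | 1 pending]
  bind e := Bool
step 4: unify (((List Int -> List Bool) -> Bool) -> (Int -> (List Int -> List Bool))) ~ b  [subst: {c:=(List Int -> List Bool), d:=(List Int -> List Bool), e:=Bool} | 0 pending]
  bind b := (((List Int -> List Bool) -> Bool) -> (Int -> (List Int -> List Bool)))

Answer: b:=(((List Int -> List Bool) -> Bool) -> (Int -> (List Int -> List Bool))) c:=(List Int -> List Bool) d:=(List Int -> List Bool) e:=Bool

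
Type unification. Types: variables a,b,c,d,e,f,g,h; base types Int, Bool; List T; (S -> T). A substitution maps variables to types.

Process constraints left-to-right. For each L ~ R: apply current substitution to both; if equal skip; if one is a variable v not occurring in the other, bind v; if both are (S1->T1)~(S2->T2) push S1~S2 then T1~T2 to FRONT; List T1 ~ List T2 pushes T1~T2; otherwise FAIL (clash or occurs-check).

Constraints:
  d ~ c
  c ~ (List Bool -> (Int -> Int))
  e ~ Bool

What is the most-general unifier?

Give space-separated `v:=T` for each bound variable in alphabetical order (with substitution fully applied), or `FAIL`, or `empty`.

Answer: c:=(List Bool -> (Int -> Int)) d:=(List Bool -> (Int -> Int)) e:=Bool

Derivation:
step 1: unify d ~ c  [subst: {-} | 2 pending]
  bind d := c
step 2: unify c ~ (List Bool -> (Int -> Int))  [subst: {d:=c} | 1 pending]
  bind c := (List Bool -> (Int -> Int))
step 3: unify e ~ Bool  [subst: {d:=c, c:=(List Bool -> (Int -> Int))} | 0 pending]
  bind e := Bool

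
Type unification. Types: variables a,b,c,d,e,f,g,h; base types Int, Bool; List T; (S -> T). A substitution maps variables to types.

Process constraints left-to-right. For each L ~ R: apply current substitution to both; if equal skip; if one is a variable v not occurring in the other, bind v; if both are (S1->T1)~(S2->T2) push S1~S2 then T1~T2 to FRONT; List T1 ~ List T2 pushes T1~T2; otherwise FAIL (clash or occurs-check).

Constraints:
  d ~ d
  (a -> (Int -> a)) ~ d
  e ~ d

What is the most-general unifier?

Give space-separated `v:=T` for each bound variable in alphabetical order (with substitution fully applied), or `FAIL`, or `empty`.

step 1: unify d ~ d  [subst: {-} | 2 pending]
  -> identical, skip
step 2: unify (a -> (Int -> a)) ~ d  [subst: {-} | 1 pending]
  bind d := (a -> (Int -> a))
step 3: unify e ~ (a -> (Int -> a))  [subst: {d:=(a -> (Int -> a))} | 0 pending]
  bind e := (a -> (Int -> a))

Answer: d:=(a -> (Int -> a)) e:=(a -> (Int -> a))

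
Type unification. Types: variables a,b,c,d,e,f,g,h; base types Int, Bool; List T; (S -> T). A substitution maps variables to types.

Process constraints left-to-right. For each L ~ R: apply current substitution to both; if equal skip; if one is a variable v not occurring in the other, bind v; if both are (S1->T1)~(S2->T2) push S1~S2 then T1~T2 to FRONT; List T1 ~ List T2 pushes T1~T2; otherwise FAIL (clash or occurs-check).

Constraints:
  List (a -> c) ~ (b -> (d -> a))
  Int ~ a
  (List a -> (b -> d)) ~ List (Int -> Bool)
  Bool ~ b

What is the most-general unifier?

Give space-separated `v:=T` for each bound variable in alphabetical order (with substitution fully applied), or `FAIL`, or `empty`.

step 1: unify List (a -> c) ~ (b -> (d -> a))  [subst: {-} | 3 pending]
  clash: List (a -> c) vs (b -> (d -> a))

Answer: FAIL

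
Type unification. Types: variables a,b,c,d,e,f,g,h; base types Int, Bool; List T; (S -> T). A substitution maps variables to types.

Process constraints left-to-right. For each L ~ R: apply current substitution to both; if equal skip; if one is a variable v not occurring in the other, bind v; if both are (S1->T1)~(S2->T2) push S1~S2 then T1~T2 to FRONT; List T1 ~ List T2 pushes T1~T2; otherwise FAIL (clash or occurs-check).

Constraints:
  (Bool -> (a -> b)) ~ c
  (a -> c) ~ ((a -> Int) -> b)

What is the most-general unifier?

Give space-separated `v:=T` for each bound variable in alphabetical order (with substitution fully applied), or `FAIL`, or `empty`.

Answer: FAIL

Derivation:
step 1: unify (Bool -> (a -> b)) ~ c  [subst: {-} | 1 pending]
  bind c := (Bool -> (a -> b))
step 2: unify (a -> (Bool -> (a -> b))) ~ ((a -> Int) -> b)  [subst: {c:=(Bool -> (a -> b))} | 0 pending]
  -> decompose arrow: push a~(a -> Int), (Bool -> (a -> b))~b
step 3: unify a ~ (a -> Int)  [subst: {c:=(Bool -> (a -> b))} | 1 pending]
  occurs-check fail: a in (a -> Int)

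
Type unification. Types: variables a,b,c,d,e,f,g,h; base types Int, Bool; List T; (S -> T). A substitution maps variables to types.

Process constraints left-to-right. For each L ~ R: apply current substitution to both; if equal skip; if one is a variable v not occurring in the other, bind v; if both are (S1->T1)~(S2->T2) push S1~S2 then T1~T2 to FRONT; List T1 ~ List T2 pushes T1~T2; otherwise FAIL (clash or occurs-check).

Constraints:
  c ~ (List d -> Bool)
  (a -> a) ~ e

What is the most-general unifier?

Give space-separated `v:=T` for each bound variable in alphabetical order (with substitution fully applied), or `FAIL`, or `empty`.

Answer: c:=(List d -> Bool) e:=(a -> a)

Derivation:
step 1: unify c ~ (List d -> Bool)  [subst: {-} | 1 pending]
  bind c := (List d -> Bool)
step 2: unify (a -> a) ~ e  [subst: {c:=(List d -> Bool)} | 0 pending]
  bind e := (a -> a)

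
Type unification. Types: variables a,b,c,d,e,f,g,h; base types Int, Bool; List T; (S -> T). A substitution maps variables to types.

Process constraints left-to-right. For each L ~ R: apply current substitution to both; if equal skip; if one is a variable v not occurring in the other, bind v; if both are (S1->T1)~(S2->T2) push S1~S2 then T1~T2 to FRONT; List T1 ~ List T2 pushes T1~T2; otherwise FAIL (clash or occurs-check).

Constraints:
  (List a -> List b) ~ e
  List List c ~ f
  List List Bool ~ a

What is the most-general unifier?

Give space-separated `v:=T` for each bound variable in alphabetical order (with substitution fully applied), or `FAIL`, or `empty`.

Answer: a:=List List Bool e:=(List List List Bool -> List b) f:=List List c

Derivation:
step 1: unify (List a -> List b) ~ e  [subst: {-} | 2 pending]
  bind e := (List a -> List b)
step 2: unify List List c ~ f  [subst: {e:=(List a -> List b)} | 1 pending]
  bind f := List List c
step 3: unify List List Bool ~ a  [subst: {e:=(List a -> List b), f:=List List c} | 0 pending]
  bind a := List List Bool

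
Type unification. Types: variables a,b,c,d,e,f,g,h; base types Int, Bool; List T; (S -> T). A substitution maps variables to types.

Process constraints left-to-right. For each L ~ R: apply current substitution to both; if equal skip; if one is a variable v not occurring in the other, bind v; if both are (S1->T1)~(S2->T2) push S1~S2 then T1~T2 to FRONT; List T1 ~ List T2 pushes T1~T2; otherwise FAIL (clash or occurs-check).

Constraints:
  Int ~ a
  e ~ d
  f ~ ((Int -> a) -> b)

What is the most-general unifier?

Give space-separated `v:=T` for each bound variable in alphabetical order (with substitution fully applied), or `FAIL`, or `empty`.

step 1: unify Int ~ a  [subst: {-} | 2 pending]
  bind a := Int
step 2: unify e ~ d  [subst: {a:=Int} | 1 pending]
  bind e := d
step 3: unify f ~ ((Int -> Int) -> b)  [subst: {a:=Int, e:=d} | 0 pending]
  bind f := ((Int -> Int) -> b)

Answer: a:=Int e:=d f:=((Int -> Int) -> b)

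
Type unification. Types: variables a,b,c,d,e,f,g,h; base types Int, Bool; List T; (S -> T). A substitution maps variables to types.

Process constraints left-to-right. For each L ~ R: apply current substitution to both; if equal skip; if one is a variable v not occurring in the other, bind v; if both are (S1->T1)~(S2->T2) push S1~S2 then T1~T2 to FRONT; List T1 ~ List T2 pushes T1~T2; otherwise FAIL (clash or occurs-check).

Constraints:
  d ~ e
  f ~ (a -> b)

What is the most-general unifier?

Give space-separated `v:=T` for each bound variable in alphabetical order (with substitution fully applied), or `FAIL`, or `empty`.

Answer: d:=e f:=(a -> b)

Derivation:
step 1: unify d ~ e  [subst: {-} | 1 pending]
  bind d := e
step 2: unify f ~ (a -> b)  [subst: {d:=e} | 0 pending]
  bind f := (a -> b)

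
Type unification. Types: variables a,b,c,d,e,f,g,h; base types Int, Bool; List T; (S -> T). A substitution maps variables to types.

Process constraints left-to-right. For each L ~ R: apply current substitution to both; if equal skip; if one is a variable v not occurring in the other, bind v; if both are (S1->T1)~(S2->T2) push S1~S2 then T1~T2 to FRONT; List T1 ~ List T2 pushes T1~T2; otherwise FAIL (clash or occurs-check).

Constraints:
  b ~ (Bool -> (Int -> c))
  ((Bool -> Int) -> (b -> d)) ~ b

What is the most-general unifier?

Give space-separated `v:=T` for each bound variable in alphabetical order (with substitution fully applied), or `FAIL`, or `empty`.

step 1: unify b ~ (Bool -> (Int -> c))  [subst: {-} | 1 pending]
  bind b := (Bool -> (Int -> c))
step 2: unify ((Bool -> Int) -> ((Bool -> (Int -> c)) -> d)) ~ (Bool -> (Int -> c))  [subst: {b:=(Bool -> (Int -> c))} | 0 pending]
  -> decompose arrow: push (Bool -> Int)~Bool, ((Bool -> (Int -> c)) -> d)~(Int -> c)
step 3: unify (Bool -> Int) ~ Bool  [subst: {b:=(Bool -> (Int -> c))} | 1 pending]
  clash: (Bool -> Int) vs Bool

Answer: FAIL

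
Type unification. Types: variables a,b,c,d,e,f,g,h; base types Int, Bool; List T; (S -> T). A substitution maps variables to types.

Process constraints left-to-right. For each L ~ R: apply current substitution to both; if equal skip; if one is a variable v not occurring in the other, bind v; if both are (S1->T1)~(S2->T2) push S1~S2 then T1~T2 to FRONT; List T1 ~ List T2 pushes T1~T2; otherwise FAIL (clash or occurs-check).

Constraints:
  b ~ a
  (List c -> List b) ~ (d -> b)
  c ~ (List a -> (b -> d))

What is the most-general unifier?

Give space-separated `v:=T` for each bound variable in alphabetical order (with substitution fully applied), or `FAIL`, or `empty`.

step 1: unify b ~ a  [subst: {-} | 2 pending]
  bind b := a
step 2: unify (List c -> List a) ~ (d -> a)  [subst: {b:=a} | 1 pending]
  -> decompose arrow: push List c~d, List a~a
step 3: unify List c ~ d  [subst: {b:=a} | 2 pending]
  bind d := List c
step 4: unify List a ~ a  [subst: {b:=a, d:=List c} | 1 pending]
  occurs-check fail

Answer: FAIL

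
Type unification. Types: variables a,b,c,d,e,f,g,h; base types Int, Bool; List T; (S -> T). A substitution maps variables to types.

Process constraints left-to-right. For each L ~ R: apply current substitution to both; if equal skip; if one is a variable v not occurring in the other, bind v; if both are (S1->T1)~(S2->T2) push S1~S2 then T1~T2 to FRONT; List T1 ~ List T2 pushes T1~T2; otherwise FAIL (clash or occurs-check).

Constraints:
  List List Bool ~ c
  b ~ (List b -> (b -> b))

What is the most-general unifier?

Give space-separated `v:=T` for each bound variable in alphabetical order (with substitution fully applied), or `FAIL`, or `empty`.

step 1: unify List List Bool ~ c  [subst: {-} | 1 pending]
  bind c := List List Bool
step 2: unify b ~ (List b -> (b -> b))  [subst: {c:=List List Bool} | 0 pending]
  occurs-check fail: b in (List b -> (b -> b))

Answer: FAIL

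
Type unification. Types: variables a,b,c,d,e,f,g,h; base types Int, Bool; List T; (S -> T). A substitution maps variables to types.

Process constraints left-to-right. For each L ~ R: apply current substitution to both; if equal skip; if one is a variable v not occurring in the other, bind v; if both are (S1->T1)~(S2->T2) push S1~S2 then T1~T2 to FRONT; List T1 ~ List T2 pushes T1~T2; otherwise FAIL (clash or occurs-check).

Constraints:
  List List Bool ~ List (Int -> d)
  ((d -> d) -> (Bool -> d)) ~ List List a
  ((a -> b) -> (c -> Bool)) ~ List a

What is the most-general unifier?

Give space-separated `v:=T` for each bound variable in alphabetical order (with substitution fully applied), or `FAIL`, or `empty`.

step 1: unify List List Bool ~ List (Int -> d)  [subst: {-} | 2 pending]
  -> decompose List: push List Bool~(Int -> d)
step 2: unify List Bool ~ (Int -> d)  [subst: {-} | 2 pending]
  clash: List Bool vs (Int -> d)

Answer: FAIL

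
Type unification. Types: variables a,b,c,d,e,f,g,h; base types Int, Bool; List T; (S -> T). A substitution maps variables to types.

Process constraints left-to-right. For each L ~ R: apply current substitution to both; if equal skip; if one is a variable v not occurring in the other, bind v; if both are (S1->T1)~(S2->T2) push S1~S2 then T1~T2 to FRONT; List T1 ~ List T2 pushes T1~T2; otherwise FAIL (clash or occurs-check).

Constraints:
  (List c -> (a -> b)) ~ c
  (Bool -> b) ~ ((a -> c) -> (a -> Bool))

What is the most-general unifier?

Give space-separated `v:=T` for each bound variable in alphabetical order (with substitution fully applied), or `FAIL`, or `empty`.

Answer: FAIL

Derivation:
step 1: unify (List c -> (a -> b)) ~ c  [subst: {-} | 1 pending]
  occurs-check fail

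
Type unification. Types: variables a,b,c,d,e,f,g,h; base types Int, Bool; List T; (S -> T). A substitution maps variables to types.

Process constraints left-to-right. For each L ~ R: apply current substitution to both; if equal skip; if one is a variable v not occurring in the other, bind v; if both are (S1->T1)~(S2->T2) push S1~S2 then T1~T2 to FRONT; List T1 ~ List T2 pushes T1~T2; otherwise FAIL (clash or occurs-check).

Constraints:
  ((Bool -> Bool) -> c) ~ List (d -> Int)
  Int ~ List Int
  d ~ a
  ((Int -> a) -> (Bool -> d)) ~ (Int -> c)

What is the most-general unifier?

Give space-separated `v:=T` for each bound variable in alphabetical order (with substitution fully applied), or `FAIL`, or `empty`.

Answer: FAIL

Derivation:
step 1: unify ((Bool -> Bool) -> c) ~ List (d -> Int)  [subst: {-} | 3 pending]
  clash: ((Bool -> Bool) -> c) vs List (d -> Int)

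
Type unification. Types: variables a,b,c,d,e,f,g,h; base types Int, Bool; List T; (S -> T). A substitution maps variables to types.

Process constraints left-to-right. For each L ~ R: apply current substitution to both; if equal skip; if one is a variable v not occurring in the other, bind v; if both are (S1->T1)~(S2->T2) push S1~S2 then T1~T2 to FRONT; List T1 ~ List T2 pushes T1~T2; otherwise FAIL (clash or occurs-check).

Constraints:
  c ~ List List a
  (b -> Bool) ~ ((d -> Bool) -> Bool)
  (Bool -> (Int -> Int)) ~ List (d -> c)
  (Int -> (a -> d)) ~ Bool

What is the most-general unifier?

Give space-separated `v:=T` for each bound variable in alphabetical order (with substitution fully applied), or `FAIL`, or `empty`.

step 1: unify c ~ List List a  [subst: {-} | 3 pending]
  bind c := List List a
step 2: unify (b -> Bool) ~ ((d -> Bool) -> Bool)  [subst: {c:=List List a} | 2 pending]
  -> decompose arrow: push b~(d -> Bool), Bool~Bool
step 3: unify b ~ (d -> Bool)  [subst: {c:=List List a} | 3 pending]
  bind b := (d -> Bool)
step 4: unify Bool ~ Bool  [subst: {c:=List List a, b:=(d -> Bool)} | 2 pending]
  -> identical, skip
step 5: unify (Bool -> (Int -> Int)) ~ List (d -> List List a)  [subst: {c:=List List a, b:=(d -> Bool)} | 1 pending]
  clash: (Bool -> (Int -> Int)) vs List (d -> List List a)

Answer: FAIL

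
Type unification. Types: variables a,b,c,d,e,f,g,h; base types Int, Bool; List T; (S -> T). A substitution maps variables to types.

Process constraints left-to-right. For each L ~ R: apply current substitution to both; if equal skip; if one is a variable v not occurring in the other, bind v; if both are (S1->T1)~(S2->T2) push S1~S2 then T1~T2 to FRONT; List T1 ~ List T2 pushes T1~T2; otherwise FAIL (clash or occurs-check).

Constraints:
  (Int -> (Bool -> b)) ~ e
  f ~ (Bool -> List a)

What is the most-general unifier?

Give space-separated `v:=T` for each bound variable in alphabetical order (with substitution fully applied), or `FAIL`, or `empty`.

Answer: e:=(Int -> (Bool -> b)) f:=(Bool -> List a)

Derivation:
step 1: unify (Int -> (Bool -> b)) ~ e  [subst: {-} | 1 pending]
  bind e := (Int -> (Bool -> b))
step 2: unify f ~ (Bool -> List a)  [subst: {e:=(Int -> (Bool -> b))} | 0 pending]
  bind f := (Bool -> List a)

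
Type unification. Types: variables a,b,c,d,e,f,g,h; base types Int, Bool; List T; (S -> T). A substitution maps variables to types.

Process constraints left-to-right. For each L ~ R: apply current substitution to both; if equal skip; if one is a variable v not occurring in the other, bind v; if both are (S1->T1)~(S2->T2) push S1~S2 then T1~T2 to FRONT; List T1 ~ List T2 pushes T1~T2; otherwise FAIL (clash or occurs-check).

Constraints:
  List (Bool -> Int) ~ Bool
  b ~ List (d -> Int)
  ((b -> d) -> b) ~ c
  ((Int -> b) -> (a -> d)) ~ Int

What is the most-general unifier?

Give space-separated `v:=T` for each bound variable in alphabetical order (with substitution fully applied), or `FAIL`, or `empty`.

step 1: unify List (Bool -> Int) ~ Bool  [subst: {-} | 3 pending]
  clash: List (Bool -> Int) vs Bool

Answer: FAIL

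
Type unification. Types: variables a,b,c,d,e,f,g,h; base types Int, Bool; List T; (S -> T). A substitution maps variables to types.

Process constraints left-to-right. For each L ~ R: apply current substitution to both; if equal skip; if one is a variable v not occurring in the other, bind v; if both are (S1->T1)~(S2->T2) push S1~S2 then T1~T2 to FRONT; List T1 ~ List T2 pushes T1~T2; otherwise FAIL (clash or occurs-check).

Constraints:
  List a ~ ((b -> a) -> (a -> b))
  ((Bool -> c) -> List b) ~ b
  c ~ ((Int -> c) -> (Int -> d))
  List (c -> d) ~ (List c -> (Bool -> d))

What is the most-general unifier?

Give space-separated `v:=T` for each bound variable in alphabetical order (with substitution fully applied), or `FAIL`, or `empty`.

step 1: unify List a ~ ((b -> a) -> (a -> b))  [subst: {-} | 3 pending]
  clash: List a vs ((b -> a) -> (a -> b))

Answer: FAIL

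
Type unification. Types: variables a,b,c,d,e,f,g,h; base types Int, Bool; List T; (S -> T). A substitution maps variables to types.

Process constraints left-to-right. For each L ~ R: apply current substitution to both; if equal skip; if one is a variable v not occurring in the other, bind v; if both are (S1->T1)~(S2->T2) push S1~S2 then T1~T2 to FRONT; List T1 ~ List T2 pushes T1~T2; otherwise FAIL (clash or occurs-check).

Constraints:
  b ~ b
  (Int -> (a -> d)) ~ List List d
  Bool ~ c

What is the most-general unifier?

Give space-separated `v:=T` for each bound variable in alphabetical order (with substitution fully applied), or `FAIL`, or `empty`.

step 1: unify b ~ b  [subst: {-} | 2 pending]
  -> identical, skip
step 2: unify (Int -> (a -> d)) ~ List List d  [subst: {-} | 1 pending]
  clash: (Int -> (a -> d)) vs List List d

Answer: FAIL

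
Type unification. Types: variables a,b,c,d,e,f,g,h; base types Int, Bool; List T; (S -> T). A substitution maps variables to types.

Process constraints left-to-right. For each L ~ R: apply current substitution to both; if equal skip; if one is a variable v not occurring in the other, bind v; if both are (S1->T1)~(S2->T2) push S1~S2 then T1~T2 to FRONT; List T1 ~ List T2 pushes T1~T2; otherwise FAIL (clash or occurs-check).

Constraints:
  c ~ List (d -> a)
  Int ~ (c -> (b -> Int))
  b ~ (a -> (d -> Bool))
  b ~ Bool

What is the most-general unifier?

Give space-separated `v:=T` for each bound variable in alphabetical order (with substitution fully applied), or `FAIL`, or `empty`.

step 1: unify c ~ List (d -> a)  [subst: {-} | 3 pending]
  bind c := List (d -> a)
step 2: unify Int ~ (List (d -> a) -> (b -> Int))  [subst: {c:=List (d -> a)} | 2 pending]
  clash: Int vs (List (d -> a) -> (b -> Int))

Answer: FAIL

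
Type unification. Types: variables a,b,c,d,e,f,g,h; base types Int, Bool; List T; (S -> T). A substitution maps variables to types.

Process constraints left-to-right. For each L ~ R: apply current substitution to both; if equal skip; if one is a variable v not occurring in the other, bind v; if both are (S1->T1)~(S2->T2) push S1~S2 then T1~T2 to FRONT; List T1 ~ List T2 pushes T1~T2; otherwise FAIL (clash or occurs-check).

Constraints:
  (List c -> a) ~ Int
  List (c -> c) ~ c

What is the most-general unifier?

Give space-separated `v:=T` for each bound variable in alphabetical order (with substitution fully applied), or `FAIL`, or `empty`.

Answer: FAIL

Derivation:
step 1: unify (List c -> a) ~ Int  [subst: {-} | 1 pending]
  clash: (List c -> a) vs Int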